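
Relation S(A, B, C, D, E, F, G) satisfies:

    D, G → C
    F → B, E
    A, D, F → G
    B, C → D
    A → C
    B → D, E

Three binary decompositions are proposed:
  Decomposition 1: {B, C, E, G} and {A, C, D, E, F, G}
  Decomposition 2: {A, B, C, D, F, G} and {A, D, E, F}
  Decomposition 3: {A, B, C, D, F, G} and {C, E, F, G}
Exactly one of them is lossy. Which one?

Decomposition 1: common = {C, E, G}, closure = {C, E, G} → lossy.
Decomposition 2: common = {A, D, F}, closure = {A, B, C, D, E, F, G} → lossless.
Decomposition 3: common = {C, F, G}, closure = {B, C, D, E, F, G} → lossless.

Decomposition 1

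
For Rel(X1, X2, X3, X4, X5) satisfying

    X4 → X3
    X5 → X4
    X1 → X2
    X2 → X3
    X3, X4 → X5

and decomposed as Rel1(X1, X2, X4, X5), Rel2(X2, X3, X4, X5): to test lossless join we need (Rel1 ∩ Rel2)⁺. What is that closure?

X2, X3, X4, X5

Rel1 ∩ Rel2 = {X2, X4, X5}.
X4 → X3 applies, adding X3
Closure: {X2, X3, X4, X5}.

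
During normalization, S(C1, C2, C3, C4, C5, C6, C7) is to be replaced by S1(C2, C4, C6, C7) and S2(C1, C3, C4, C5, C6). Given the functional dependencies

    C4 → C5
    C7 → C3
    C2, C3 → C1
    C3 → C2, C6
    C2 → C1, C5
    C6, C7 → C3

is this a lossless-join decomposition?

Common attributes: S1 ∩ S2 = {C4, C6}.
Closure of {C4, C6}: C4 → C5 applies, adding C5. So (C4, C6)⁺ = {C4, C5, C6}.
The closure contains neither all of S1 = {C2, C4, C6, C7} nor all of S2 = {C1, C3, C4, C5, C6}, so the common attributes are not a superkey of either fragment. The join is lossy.

No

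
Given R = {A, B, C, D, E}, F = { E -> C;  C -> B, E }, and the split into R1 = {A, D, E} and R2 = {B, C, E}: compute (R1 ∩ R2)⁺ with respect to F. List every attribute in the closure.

B, C, E

R1 ∩ R2 = {E}.
E → C applies, adding C
C → B, E applies, adding B
Closure: {B, C, E}.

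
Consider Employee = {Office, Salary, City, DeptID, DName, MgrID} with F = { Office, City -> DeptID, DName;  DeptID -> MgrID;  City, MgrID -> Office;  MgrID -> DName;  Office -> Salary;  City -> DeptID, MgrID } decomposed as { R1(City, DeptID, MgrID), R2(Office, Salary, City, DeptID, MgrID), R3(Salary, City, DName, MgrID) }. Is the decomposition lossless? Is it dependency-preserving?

Lossless test (chase): Rows 1 and 2 agree on City, MgrID; apply City, MgrID→Office and equate their Office entries. Rows 1 and 3 agree on City, MgrID; apply City, MgrID→Office and equate their Office entries. Rows 1 and 2 agree on MgrID; apply MgrID→DName and equate their DName entries. Rows 1 and 3 agree on MgrID; apply MgrID→DName and equate their DName entries. Rows 1 and 2 agree on Office; apply Office→Salary and equate their Salary entries. Rows 1 and 3 agree on City; apply City→DeptID, MgrID and equate their DeptID, MgrID entries. Row 1 is now all distinguished symbols — the join is lossless.
Dependency preservation: Office, City → DeptID, DName is not contained in any single fragment, but the restricted closure of its left-hand side across the fragments still reaches the right-hand side; the remaining FDs each lie inside some fragment. All dependencies are preserved.

lossless and dependency-preserving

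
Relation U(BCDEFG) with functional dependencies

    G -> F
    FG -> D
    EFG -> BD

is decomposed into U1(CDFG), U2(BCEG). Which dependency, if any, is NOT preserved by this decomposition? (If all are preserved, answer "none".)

G → F lies within U1.
FG → D lies within U1.
EFG → BD: restricted closure across fragments reaches BD.
Every dependency is enforceable on the fragments, so the decomposition is dependency-preserving.

none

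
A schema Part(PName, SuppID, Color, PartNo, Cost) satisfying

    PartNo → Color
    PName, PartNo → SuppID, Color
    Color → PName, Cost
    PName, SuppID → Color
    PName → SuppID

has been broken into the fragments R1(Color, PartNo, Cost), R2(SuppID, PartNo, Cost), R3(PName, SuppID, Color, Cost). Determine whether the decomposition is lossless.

Chase test. Columns are PName, SuppID, Color, PartNo, Cost; row i has aⱼ where attribute j ∈ Ri, else bᵢⱼ.
Initial tableau (one row per fragment):
  row 1: b11 b12 a3 a4 a5
  row 2: b21 a2 b23 a4 a5
  row 3: a1 a2 a3 b34 a5
Rows 1 and 2 agree on PartNo; apply PartNo→Color and equate their Color entries.
Rows 1 and 2 agree on Color; apply Color→PName, Cost and equate their PName, Cost entries.
Rows 1 and 3 agree on Color; apply Color→PName, Cost and equate their PName, Cost entries.
Rows 1 and 2 agree on PName; apply PName→SuppID and equate their SuppID entries.
Row 1 is now all distinguished symbols — the join is lossless.

Yes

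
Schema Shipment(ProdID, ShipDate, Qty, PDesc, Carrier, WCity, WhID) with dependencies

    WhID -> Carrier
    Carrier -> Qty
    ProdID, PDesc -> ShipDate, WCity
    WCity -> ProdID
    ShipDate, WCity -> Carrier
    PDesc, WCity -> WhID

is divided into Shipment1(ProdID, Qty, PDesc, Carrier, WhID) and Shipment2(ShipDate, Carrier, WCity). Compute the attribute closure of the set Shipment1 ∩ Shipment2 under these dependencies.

Shipment1 ∩ Shipment2 = {Carrier}.
Carrier → Qty applies, adding Qty
Closure: {Qty, Carrier}.

Qty, Carrier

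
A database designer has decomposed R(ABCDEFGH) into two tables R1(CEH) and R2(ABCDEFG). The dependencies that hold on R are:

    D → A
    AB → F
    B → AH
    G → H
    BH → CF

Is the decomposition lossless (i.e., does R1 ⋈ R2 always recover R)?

No

Common attributes: R1 ∩ R2 = {CE}.
No dependency enlarges {CE}, so (CE)⁺ = {CE}.
The closure contains neither all of R1 = {CEH} nor all of R2 = {ABCDEFG}, so the common attributes are not a superkey of either fragment. The join is lossy.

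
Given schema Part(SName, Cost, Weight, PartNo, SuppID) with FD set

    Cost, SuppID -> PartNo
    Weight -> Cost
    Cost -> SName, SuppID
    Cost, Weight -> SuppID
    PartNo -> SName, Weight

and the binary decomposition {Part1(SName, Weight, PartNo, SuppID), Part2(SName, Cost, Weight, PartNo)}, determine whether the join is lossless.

Yes

Common attributes: Part1 ∩ Part2 = {SName, Weight, PartNo}.
Closure of {SName, Weight, PartNo}: Weight → Cost applies, adding Cost; Cost → SName, SuppID applies, adding SuppID. So (SName, Weight, PartNo)⁺ = {SName, Cost, Weight, PartNo, SuppID}.
This closure contains every attribute of Part1, so Part1 ∩ Part2 → Part1. The join is lossless.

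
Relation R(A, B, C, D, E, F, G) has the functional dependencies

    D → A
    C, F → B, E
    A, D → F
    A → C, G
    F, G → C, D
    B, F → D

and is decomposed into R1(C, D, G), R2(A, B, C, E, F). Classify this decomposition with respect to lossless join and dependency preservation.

Lossless test: (C)⁺ = {C}, which is a superkey of neither fragment — lossy.
Dependency preservation: the restricted closure of {D} across the fragments never reaches {A}, so D → A cannot be enforced without a join — not preserved.

lossy and not dependency-preserving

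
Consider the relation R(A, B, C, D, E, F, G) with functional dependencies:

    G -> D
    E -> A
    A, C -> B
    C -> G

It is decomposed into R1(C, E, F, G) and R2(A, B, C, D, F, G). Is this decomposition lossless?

Common attributes: R1 ∩ R2 = {C, F, G}.
Closure of {C, F, G}: G → D applies, adding D. So (C, F, G)⁺ = {C, D, F, G}.
The closure contains neither all of R1 = {C, E, F, G} nor all of R2 = {A, B, C, D, F, G}, so the common attributes are not a superkey of either fragment. The join is lossy.

No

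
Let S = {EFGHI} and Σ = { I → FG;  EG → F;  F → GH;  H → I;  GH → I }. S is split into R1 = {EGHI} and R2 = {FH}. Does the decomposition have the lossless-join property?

Yes

Common attributes: R1 ∩ R2 = {H}.
Closure of {H}: H → I applies, adding I; I → FG applies, adding FG. So (H)⁺ = {FGHI}.
This closure contains every attribute of R2, so R1 ∩ R2 → R2. The join is lossless.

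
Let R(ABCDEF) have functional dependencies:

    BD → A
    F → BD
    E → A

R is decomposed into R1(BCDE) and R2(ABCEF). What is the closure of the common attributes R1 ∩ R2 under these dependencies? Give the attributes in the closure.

ABCE

R1 ∩ R2 = {BCE}.
E → A applies, adding A
Closure: {ABCE}.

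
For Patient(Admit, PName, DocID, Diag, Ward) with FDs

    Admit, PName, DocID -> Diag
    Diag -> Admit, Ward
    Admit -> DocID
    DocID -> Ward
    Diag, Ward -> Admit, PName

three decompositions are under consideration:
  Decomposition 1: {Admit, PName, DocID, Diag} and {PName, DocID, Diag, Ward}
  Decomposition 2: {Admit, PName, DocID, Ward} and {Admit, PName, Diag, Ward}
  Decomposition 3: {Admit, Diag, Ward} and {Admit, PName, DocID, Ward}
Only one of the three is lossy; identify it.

Decomposition 3

Decomposition 1: common = {PName, DocID, Diag}, closure = {Admit, PName, DocID, Diag, Ward} → lossless.
Decomposition 2: common = {Admit, PName, Ward}, closure = {Admit, PName, DocID, Diag, Ward} → lossless.
Decomposition 3: common = {Admit, Ward}, closure = {Admit, DocID, Ward} → lossy.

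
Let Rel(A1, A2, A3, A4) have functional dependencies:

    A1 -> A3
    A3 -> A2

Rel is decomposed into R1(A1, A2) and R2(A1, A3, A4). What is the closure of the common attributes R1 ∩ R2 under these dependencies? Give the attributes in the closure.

R1 ∩ R2 = {A1}.
A1 → A3 applies, adding A3
A3 → A2 applies, adding A2
Closure: {A1, A2, A3}.

A1, A2, A3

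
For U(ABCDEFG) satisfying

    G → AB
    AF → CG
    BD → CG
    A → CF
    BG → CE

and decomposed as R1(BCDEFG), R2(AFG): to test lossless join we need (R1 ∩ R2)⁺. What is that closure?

ABCEFG

R1 ∩ R2 = {FG}.
G → AB applies, adding AB
AF → CG applies, adding C
BG → CE applies, adding E
Closure: {ABCEFG}.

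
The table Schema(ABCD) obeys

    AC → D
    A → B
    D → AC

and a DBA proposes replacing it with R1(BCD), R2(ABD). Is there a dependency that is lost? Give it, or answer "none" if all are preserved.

Check AC → D: no single fragment contains all of {ACD}, and the restricted closure of {AC} across the fragments never reaches {D}.
A → B is preserved.
D → AC is preserved.

AC → D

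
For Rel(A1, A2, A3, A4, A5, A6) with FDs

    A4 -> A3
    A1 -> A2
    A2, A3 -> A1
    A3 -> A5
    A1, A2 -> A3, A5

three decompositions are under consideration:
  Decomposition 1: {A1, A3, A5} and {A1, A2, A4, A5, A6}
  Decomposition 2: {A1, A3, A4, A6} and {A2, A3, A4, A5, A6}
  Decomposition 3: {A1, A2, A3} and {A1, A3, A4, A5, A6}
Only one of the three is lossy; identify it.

Decomposition 2

Decomposition 1: common = {A1, A5}, closure = {A1, A2, A3, A5} → lossless.
Decomposition 2: common = {A3, A4, A6}, closure = {A3, A4, A5, A6} → lossy.
Decomposition 3: common = {A1, A3}, closure = {A1, A2, A3, A5} → lossless.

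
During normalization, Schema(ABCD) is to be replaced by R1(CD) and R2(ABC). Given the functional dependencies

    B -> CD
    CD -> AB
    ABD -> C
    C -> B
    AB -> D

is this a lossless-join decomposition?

Common attributes: R1 ∩ R2 = {C}.
Closure of {C}: C → B applies, adding B; B → CD applies, adding D; CD → AB applies, adding A. So (C)⁺ = {ABCD}.
This closure contains every attribute of R1, so R1 ∩ R2 → R1. The join is lossless.

Yes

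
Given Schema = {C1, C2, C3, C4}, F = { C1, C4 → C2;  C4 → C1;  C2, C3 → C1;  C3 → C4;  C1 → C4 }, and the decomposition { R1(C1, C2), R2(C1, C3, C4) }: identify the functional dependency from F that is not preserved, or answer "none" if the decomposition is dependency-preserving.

C1, C4 → C2: restricted closure across fragments reaches C2.
C4 → C1 lies within R2.
C2, C3 → C1: restricted closure across fragments reaches C1.
C3 → C4 lies within R2.
C1 → C4 lies within R2.
Every dependency is enforceable on the fragments, so the decomposition is dependency-preserving.

none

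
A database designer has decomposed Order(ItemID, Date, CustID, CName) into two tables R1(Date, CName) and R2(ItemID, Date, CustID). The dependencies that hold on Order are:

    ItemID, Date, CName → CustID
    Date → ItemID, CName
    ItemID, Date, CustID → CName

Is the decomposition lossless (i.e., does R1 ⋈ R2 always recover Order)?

Yes

Common attributes: R1 ∩ R2 = {Date}.
Closure of {Date}: Date → ItemID, CName applies, adding ItemID, CName; ItemID, Date, CName → CustID applies, adding CustID. So (Date)⁺ = {ItemID, Date, CustID, CName}.
This closure contains every attribute of R1, so R1 ∩ R2 → R1. The join is lossless.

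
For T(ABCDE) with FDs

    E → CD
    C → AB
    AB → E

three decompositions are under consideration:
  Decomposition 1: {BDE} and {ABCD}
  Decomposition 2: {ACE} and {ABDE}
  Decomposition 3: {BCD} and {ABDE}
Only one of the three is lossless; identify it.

Decomposition 2

Decomposition 1: common = {BD}, closure = {BD} → lossy.
Decomposition 2: common = {AE}, closure = {ABCDE} → lossless.
Decomposition 3: common = {BD}, closure = {BD} → lossy.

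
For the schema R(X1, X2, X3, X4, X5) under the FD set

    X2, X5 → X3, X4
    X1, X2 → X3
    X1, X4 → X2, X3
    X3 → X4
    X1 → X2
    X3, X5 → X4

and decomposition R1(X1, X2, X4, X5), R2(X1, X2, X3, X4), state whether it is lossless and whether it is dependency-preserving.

Lossless test: (X1, X2, X4)⁺ = {X1, X2, X3, X4}, which contains all of one fragment — lossless.
Dependency preservation: the restricted closure of {X2, X5} across the fragments never reaches {X3, X4}, so X2, X5 → X3, X4 cannot be enforced without a join — not preserved.

lossless but not dependency-preserving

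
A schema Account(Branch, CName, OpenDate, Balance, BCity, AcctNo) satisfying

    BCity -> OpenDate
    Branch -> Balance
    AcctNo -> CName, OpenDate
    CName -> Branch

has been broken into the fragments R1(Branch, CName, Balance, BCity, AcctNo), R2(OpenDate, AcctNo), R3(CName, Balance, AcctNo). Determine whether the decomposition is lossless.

Chase test. Columns are Branch, CName, OpenDate, Balance, BCity, AcctNo; row i has aⱼ where attribute j ∈ Ri, else bᵢⱼ.
Initial tableau (one row per fragment):
  row 1: a1 a2 b13 a4 a5 a6
  row 2: b21 b22 a3 b24 b25 a6
  row 3: b31 a2 b33 a4 b35 a6
Rows 1 and 2 agree on AcctNo; apply AcctNo→CName, OpenDate and equate their CName, OpenDate entries.
Rows 1 and 3 agree on AcctNo; apply AcctNo→CName, OpenDate and equate their CName, OpenDate entries.
Rows 1 and 2 agree on CName; apply CName→Branch and equate their Branch entries.
Rows 1 and 3 agree on CName; apply CName→Branch and equate their Branch entries.
Rows 1 and 2 agree on Branch; apply Branch→Balance and equate their Balance entries.
Row 1 is now all distinguished symbols — the join is lossless.

Yes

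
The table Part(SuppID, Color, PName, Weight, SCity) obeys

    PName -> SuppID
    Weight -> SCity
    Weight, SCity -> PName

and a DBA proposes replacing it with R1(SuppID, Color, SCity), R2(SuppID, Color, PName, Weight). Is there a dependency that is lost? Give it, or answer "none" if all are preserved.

Check Weight → SCity: no single fragment contains all of {Weight, SCity}, and the restricted closure of {Weight} across the fragments never reaches {SCity}.
PName → SuppID is preserved.
Weight, SCity → PName is preserved.

Weight -> SCity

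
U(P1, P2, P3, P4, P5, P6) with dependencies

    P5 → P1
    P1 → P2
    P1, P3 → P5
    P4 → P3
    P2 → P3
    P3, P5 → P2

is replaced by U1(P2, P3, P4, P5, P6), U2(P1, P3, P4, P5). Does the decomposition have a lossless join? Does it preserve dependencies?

Lossless test: (P3, P4, P5)⁺ = {P1, P2, P3, P4, P5}, which contains all of one fragment — lossless.
Dependency preservation: P1 → P2 is not contained in any single fragment, but the restricted closure of its left-hand side across the fragments still reaches the right-hand side; the remaining FDs each lie inside some fragment. All dependencies are preserved.

lossless and dependency-preserving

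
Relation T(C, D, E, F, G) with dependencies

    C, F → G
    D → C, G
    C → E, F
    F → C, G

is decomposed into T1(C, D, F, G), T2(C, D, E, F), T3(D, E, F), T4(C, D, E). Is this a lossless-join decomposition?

Yes

Chase test. Columns are C, D, E, F, G; row i has aⱼ where attribute j ∈ Ti, else bᵢⱼ.
Initial tableau (one row per fragment):
  row 1: a1 a2 b13 a4 a5
  row 2: a1 a2 a3 a4 b25
  row 3: b31 a2 a3 a4 b35
  row 4: a1 a2 a3 b44 b45
Rows 1 and 2 agree on C, F; apply C, F→G and equate their G entries.
Rows 1 and 3 agree on D; apply D→C, G and equate their C, G entries.
Rows 1 and 4 agree on D; apply D→C, G and equate their C, G entries.
Rows 1 and 2 agree on C; apply C→E, F and equate their E, F entries.
Rows 1 and 4 agree on C; apply C→E, F and equate their E, F entries.
Row 1 is now all distinguished symbols — the join is lossless.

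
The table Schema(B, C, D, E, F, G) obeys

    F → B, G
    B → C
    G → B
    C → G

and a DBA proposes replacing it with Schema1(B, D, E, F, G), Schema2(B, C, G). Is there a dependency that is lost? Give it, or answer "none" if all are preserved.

none

F → B, G lies within Schema1.
B → C lies within Schema2.
G → B lies within Schema1.
C → G lies within Schema2.
Every dependency is enforceable on the fragments, so the decomposition is dependency-preserving.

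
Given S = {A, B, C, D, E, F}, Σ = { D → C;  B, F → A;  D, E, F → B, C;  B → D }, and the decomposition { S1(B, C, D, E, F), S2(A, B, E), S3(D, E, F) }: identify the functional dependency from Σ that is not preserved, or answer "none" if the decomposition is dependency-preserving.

Check B, F → A: no single fragment contains all of {A, B, F}, and the restricted closure of {B, F} across the fragments never reaches {A}.
D → C is preserved.
D, E, F → B, C is preserved.
B → D is preserved.

B, F → A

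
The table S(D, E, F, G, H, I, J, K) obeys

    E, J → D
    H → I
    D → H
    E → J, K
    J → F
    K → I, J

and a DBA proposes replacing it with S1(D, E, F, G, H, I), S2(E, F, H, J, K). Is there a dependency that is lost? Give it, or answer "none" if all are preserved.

K → I, J

Check K → I, J: no single fragment contains all of {I, J, K}, and the restricted closure of {K} across the fragments never reaches {I, J}.
E, J → D is preserved.
H → I is preserved.
D → H is preserved.
E → J, K is preserved.
J → F is preserved.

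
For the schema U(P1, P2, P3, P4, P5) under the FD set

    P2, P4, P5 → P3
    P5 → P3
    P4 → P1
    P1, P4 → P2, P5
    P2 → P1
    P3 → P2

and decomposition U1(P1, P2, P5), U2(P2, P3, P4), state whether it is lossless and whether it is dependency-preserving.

lossy and not dependency-preserving

Lossless test: (P2)⁺ = {P1, P2}, which is a superkey of neither fragment — lossy.
Dependency preservation: the restricted closure of {P5} across the fragments never reaches {P3}, so P5 → P3 cannot be enforced without a join — not preserved.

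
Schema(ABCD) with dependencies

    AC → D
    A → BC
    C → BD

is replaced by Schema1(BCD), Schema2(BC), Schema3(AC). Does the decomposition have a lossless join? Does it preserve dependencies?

Lossless test (chase): Rows 1 and 2 agree on C; apply C→BD and equate their BD entries. Rows 1 and 3 agree on C; apply C→BD and equate their BD entries. Row 3 is now all distinguished symbols — the join is lossless.
Dependency preservation: AC → D; A → BC are not contained in any single fragment, but the restricted closure of each left-hand side across the fragments still reaches the right-hand side; the remaining FDs each lie inside some fragment. All dependencies are preserved.

lossless and dependency-preserving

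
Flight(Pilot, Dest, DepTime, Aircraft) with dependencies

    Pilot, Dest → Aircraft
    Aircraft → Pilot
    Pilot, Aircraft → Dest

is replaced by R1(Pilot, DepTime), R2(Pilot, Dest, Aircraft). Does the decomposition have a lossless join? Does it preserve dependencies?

Lossless test: (Pilot)⁺ = {Pilot}, which is a superkey of neither fragment — lossy.
Dependency preservation: every FD's attributes lie within a single fragment, so each can be enforced locally — preserved.

lossy but dependency-preserving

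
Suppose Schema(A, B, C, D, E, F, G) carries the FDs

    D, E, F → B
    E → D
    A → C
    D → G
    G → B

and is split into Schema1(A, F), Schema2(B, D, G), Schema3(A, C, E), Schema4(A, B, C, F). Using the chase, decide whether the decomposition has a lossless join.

Chase test. Columns are A, B, C, D, E, F, G; row i has aⱼ where attribute j ∈ Schemai, else bᵢⱼ.
Initial tableau (one row per fragment):
  row 1: a1 b12 b13 b14 b15 a6 b17
  row 2: b21 a2 b23 a4 b25 b26 a7
  row 3: a1 b32 a3 b34 a5 b36 b37
  row 4: a1 a2 a3 b44 b45 a6 b47
Rows 1 and 3 agree on A; apply A→C and equate their C entries.
No row becomes fully distinguished — the join is lossy.

No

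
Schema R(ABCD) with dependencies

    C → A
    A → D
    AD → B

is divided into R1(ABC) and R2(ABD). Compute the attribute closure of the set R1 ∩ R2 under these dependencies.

R1 ∩ R2 = {AB}.
A → D applies, adding D
Closure: {ABD}.

ABD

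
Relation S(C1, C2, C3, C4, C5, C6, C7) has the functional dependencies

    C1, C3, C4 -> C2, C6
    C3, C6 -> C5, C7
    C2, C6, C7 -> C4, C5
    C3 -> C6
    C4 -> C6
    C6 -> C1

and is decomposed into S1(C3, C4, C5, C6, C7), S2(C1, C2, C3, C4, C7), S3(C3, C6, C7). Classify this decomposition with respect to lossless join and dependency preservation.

Lossless test (chase): Rows 1 and 3 agree on C3, C6; apply C3, C6→C5, C7 and equate their C5, C7 entries. Rows 1 and 2 agree on C3; apply C3→C6 and equate their C6 entries. Rows 1 and 2 agree on C6; apply C6→C1 and equate their C1 entries. Rows 1 and 3 agree on C6; apply C6→C1 and equate their C1 entries. Rows 1 and 2 agree on C1, C3, C4; apply C1, C3, C4→C2, C6 and equate their C2, C6 entries. Rows 1 and 2 agree on C3, C6; apply C3, C6→C5, C7 and equate their C5, C7 entries. Row 1 is now all distinguished symbols — the join is lossless.
Dependency preservation: the restricted closure of {C2, C6, C7} across the fragments never reaches {C4, C5}, so C2, C6, C7 → C4, C5 cannot be enforced without a join — not preserved.

lossless but not dependency-preserving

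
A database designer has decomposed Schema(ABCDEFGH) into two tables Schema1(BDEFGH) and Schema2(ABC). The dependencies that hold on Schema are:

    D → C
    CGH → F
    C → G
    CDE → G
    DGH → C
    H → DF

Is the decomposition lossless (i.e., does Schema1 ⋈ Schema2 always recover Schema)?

No

Common attributes: Schema1 ∩ Schema2 = {B}.
No dependency enlarges {B}, so (B)⁺ = {B}.
The closure contains neither all of Schema1 = {BDEFGH} nor all of Schema2 = {ABC}, so the common attributes are not a superkey of either fragment. The join is lossy.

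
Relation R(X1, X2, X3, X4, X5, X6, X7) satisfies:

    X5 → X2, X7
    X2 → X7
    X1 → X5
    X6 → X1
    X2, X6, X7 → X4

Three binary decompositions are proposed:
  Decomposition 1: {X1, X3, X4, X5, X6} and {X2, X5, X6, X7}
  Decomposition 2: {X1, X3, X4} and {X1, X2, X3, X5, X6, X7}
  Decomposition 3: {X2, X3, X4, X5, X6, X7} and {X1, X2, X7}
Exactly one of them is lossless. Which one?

Decomposition 1: common = {X5, X6}, closure = {X1, X2, X4, X5, X6, X7} → lossless.
Decomposition 2: common = {X1, X3}, closure = {X1, X2, X3, X5, X7} → lossy.
Decomposition 3: common = {X2, X7}, closure = {X2, X7} → lossy.

Decomposition 1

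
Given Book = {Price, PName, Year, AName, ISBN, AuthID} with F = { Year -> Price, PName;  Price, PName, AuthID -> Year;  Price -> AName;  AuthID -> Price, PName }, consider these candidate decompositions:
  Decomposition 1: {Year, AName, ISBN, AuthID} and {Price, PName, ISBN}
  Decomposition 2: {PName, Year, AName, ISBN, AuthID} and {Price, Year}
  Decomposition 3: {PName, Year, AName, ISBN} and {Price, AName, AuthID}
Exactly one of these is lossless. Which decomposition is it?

Decomposition 2

Decomposition 1: common = {ISBN}, closure = {ISBN} → lossy.
Decomposition 2: common = {Year}, closure = {Price, PName, Year, AName} → lossless.
Decomposition 3: common = {AName}, closure = {AName} → lossy.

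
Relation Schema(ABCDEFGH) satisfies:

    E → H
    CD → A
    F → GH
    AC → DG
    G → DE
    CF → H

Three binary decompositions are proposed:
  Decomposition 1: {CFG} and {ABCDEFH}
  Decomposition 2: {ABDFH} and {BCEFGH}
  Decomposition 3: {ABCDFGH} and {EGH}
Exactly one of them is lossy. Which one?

Decomposition 2

Decomposition 1: common = {CF}, closure = {ACDEFGH} → lossless.
Decomposition 2: common = {BFH}, closure = {BDEFGH} → lossy.
Decomposition 3: common = {GH}, closure = {DEGH} → lossless.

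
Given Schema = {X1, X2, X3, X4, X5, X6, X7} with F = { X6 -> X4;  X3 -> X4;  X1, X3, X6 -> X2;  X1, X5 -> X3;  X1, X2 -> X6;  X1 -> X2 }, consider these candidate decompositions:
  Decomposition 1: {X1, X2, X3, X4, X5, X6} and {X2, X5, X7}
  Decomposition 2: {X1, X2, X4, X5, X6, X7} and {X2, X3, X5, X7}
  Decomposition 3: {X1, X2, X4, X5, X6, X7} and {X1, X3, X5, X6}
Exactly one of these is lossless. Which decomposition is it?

Decomposition 1: common = {X2, X5}, closure = {X2, X5} → lossy.
Decomposition 2: common = {X2, X5, X7}, closure = {X2, X5, X7} → lossy.
Decomposition 3: common = {X1, X5, X6}, closure = {X1, X2, X3, X4, X5, X6} → lossless.

Decomposition 3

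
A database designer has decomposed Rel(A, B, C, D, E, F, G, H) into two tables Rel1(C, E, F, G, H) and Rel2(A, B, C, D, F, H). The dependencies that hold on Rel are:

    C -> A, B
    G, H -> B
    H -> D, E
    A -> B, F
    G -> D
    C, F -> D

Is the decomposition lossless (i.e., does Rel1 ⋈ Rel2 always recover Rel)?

Common attributes: Rel1 ∩ Rel2 = {C, F, H}.
Closure of {C, F, H}: C → A, B applies, adding A, B; H → D, E applies, adding D, E. So (C, F, H)⁺ = {A, B, C, D, E, F, H}.
This closure contains every attribute of Rel2, so Rel1 ∩ Rel2 → Rel2. The join is lossless.

Yes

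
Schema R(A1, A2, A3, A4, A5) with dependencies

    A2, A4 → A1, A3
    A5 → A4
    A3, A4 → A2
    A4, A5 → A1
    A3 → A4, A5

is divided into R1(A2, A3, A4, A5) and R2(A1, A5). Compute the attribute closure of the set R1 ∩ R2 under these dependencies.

R1 ∩ R2 = {A5}.
A5 → A4 applies, adding A4
A4, A5 → A1 applies, adding A1
Closure: {A1, A4, A5}.

A1, A4, A5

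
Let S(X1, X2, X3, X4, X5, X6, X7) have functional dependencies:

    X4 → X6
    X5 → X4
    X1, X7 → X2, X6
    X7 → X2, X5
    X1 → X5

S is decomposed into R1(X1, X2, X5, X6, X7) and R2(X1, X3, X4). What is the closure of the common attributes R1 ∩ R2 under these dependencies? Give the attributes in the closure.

R1 ∩ R2 = {X1}.
X1 → X5 applies, adding X5
X5 → X4 applies, adding X4
X4 → X6 applies, adding X6
Closure: {X1, X4, X5, X6}.

X1, X4, X5, X6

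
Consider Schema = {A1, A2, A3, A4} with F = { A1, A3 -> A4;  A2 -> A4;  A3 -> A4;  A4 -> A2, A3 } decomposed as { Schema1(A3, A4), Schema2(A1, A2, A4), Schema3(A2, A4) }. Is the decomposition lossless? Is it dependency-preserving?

Lossless test (chase): Rows 1 and 2 agree on A4; apply A4→A2, A3 and equate their A2, A3 entries. Rows 1 and 3 agree on A4; apply A4→A2, A3 and equate their A2, A3 entries. Row 2 is now all distinguished symbols — the join is lossless.
Dependency preservation: A1, A3 → A4; A4 → A2, A3 are not contained in any single fragment, but the restricted closure of each left-hand side across the fragments still reaches the right-hand side; the remaining FDs each lie inside some fragment. All dependencies are preserved.

lossless and dependency-preserving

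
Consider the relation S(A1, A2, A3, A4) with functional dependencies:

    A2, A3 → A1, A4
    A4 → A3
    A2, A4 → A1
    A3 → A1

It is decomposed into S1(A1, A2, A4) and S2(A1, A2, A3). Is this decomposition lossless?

Common attributes: S1 ∩ S2 = {A1, A2}.
No dependency enlarges {A1, A2}, so (A1, A2)⁺ = {A1, A2}.
The closure contains neither all of S1 = {A1, A2, A4} nor all of S2 = {A1, A2, A3}, so the common attributes are not a superkey of either fragment. The join is lossy.

No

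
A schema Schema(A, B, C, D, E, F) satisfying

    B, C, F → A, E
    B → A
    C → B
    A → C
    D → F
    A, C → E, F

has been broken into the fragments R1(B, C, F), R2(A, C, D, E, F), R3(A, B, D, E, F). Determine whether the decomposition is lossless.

Chase test. Columns are A, B, C, D, E, F; row i has aⱼ where attribute j ∈ Ri, else bᵢⱼ.
Initial tableau (one row per fragment):
  row 1: b11 a2 a3 b14 b15 a6
  row 2: a1 b22 a3 a4 a5 a6
  row 3: a1 a2 b33 a4 a5 a6
Rows 1 and 3 agree on B; apply B→A and equate their A entries.
Rows 1 and 2 agree on C; apply C→B and equate their B entries.
Rows 1 and 3 agree on A; apply A→C and equate their C entries.
Rows 1 and 2 agree on A, C; apply A, C→E, F and equate their E, F entries.
Row 2 is now all distinguished symbols — the join is lossless.

Yes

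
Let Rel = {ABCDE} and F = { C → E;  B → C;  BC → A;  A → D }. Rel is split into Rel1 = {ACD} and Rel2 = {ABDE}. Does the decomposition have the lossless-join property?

Common attributes: Rel1 ∩ Rel2 = {AD}.
No dependency enlarges {AD}, so (AD)⁺ = {AD}.
The closure contains neither all of Rel1 = {ACD} nor all of Rel2 = {ABDE}, so the common attributes are not a superkey of either fragment. The join is lossy.

No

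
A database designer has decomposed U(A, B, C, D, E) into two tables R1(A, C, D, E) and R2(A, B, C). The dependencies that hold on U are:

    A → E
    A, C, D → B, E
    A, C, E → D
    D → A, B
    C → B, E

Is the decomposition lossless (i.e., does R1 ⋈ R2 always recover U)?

Yes

Common attributes: R1 ∩ R2 = {A, C}.
Closure of {A, C}: A → E applies, adding E; A, C, E → D applies, adding D; D → A, B applies, adding B. So (A, C)⁺ = {A, B, C, D, E}.
This closure contains every attribute of R1, so R1 ∩ R2 → R1. The join is lossless.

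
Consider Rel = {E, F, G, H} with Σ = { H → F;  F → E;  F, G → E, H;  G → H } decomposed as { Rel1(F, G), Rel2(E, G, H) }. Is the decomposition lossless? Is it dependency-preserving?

lossless but not dependency-preserving

Lossless test: (G)⁺ = {E, F, G, H}, which contains all of one fragment — lossless.
Dependency preservation: the restricted closure of {H} across the fragments never reaches {F}, so H → F cannot be enforced without a join — not preserved.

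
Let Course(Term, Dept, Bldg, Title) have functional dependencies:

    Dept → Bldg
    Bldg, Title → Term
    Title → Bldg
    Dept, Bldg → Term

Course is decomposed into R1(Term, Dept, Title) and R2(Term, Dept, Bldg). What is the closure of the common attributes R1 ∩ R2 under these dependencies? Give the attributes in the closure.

Term, Dept, Bldg

R1 ∩ R2 = {Term, Dept}.
Dept → Bldg applies, adding Bldg
Closure: {Term, Dept, Bldg}.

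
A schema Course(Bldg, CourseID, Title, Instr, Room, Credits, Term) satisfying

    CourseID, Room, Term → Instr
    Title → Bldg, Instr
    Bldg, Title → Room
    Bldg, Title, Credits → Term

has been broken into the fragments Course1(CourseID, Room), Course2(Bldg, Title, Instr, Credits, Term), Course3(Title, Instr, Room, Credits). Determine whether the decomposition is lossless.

Chase test. Columns are Bldg, CourseID, Title, Instr, Room, Credits, Term; row i has aⱼ where attribute j ∈ Coursei, else bᵢⱼ.
Initial tableau (one row per fragment):
  row 1: b11 a2 b13 b14 a5 b16 b17
  row 2: a1 b22 a3 a4 b25 a6 a7
  row 3: b31 b32 a3 a4 a5 a6 b37
Rows 2 and 3 agree on Title; apply Title→Bldg, Instr and equate their Bldg, Instr entries.
Rows 2 and 3 agree on Bldg, Title; apply Bldg, Title→Room and equate their Room entries.
Rows 2 and 3 agree on Bldg, Title, Credits; apply Bldg, Title, Credits→Term and equate their Term entries.
No row becomes fully distinguished — the join is lossy.

No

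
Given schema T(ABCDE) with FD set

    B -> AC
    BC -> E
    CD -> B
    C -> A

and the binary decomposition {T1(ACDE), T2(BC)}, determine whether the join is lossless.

Common attributes: T1 ∩ T2 = {C}.
Closure of {C}: C → A applies, adding A. So (C)⁺ = {AC}.
The closure contains neither all of T1 = {ACDE} nor all of T2 = {BC}, so the common attributes are not a superkey of either fragment. The join is lossy.

No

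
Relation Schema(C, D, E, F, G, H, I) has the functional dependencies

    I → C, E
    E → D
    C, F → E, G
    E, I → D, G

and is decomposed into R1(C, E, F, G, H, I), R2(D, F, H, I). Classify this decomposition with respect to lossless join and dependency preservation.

Lossless test: (F, H, I)⁺ = {C, D, E, F, G, H, I}, which contains all of one fragment — lossless.
Dependency preservation: the restricted closure of {E} across the fragments never reaches {D}, so E → D cannot be enforced without a join — not preserved.

lossless but not dependency-preserving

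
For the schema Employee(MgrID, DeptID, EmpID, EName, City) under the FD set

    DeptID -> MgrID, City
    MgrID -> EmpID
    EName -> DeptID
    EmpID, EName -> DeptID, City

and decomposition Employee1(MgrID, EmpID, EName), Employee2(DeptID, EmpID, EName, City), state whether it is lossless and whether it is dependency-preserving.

lossless but not dependency-preserving

Lossless test: (EmpID, EName)⁺ = {MgrID, DeptID, EmpID, EName, City}, which contains all of one fragment — lossless.
Dependency preservation: the restricted closure of {DeptID} across the fragments never reaches {MgrID, City}, so DeptID → MgrID, City cannot be enforced without a join — not preserved.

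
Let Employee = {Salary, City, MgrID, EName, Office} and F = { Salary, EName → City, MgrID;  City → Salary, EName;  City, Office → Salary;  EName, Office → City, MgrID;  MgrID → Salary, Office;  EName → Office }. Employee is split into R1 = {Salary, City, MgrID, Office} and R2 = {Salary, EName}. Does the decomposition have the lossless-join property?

No

Common attributes: R1 ∩ R2 = {Salary}.
No dependency enlarges {Salary}, so (Salary)⁺ = {Salary}.
The closure contains neither all of R1 = {Salary, City, MgrID, Office} nor all of R2 = {Salary, EName}, so the common attributes are not a superkey of either fragment. The join is lossy.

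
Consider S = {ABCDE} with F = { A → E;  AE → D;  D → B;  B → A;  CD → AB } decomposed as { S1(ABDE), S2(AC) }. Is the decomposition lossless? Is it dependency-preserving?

lossless and dependency-preserving

Lossless test: (A)⁺ = {ABDE}, which contains all of one fragment — lossless.
Dependency preservation: CD → AB is not contained in any single fragment, but the restricted closure of its left-hand side across the fragments still reaches the right-hand side; the remaining FDs each lie inside some fragment. All dependencies are preserved.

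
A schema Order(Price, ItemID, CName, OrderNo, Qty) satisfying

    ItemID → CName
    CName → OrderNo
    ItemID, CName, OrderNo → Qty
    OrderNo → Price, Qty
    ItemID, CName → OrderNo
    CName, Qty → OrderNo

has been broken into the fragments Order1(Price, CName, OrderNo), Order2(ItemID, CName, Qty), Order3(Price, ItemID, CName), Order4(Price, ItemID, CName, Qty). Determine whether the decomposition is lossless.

Chase test. Columns are Price, ItemID, CName, OrderNo, Qty; row i has aⱼ where attribute j ∈ Orderi, else bᵢⱼ.
Initial tableau (one row per fragment):
  row 1: a1 b12 a3 a4 b15
  row 2: b21 a2 a3 b24 a5
  row 3: a1 a2 a3 b34 b35
  row 4: a1 a2 a3 b44 a5
Rows 1 and 2 agree on CName; apply CName→OrderNo and equate their OrderNo entries.
Rows 1 and 3 agree on CName; apply CName→OrderNo and equate their OrderNo entries.
Rows 1 and 4 agree on CName; apply CName→OrderNo and equate their OrderNo entries.
Rows 2 and 3 agree on ItemID, CName, OrderNo; apply ItemID, CName, OrderNo→Qty and equate their Qty entries.
Rows 1 and 2 agree on OrderNo; apply OrderNo→Price, Qty and equate their Price, Qty entries.
Row 2 is now all distinguished symbols — the join is lossless.

Yes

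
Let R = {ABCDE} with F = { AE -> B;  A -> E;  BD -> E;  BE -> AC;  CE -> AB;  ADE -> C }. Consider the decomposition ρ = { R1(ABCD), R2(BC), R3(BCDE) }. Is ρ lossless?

Yes

Chase test. Columns are ABCDE; row i has aⱼ where attribute j ∈ Ri, else bᵢⱼ.
Initial tableau (one row per fragment):
  row 1: a1 a2 a3 a4 b15
  row 2: b21 a2 a3 b24 b25
  row 3: b31 a2 a3 a4 a5
Rows 1 and 3 agree on BD; apply BD→E and equate their E entries.
Rows 1 and 3 agree on BE; apply BE→AC and equate their AC entries.
Row 1 is now all distinguished symbols — the join is lossless.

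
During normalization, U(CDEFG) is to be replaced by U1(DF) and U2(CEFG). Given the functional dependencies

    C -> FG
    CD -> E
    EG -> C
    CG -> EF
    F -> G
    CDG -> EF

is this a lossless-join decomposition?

No

Common attributes: U1 ∩ U2 = {F}.
Closure of {F}: F → G applies, adding G. So (F)⁺ = {FG}.
The closure contains neither all of U1 = {DF} nor all of U2 = {CEFG}, so the common attributes are not a superkey of either fragment. The join is lossy.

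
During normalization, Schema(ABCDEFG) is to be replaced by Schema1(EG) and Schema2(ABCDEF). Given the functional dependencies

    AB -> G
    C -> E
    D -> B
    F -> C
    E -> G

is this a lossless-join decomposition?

Common attributes: Schema1 ∩ Schema2 = {E}.
Closure of {E}: E → G applies, adding G. So (E)⁺ = {EG}.
This closure contains every attribute of Schema1, so Schema1 ∩ Schema2 → Schema1. The join is lossless.

Yes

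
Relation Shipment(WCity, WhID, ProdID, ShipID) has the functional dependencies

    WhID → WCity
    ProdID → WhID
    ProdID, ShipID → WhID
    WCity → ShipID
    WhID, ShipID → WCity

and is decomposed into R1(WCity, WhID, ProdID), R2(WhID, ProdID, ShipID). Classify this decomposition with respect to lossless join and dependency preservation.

Lossless test: (WhID, ProdID)⁺ = {WCity, WhID, ProdID, ShipID}, which contains all of one fragment — lossless.
Dependency preservation: the restricted closure of {WCity} across the fragments never reaches {ShipID}, so WCity → ShipID cannot be enforced without a join — not preserved.

lossless but not dependency-preserving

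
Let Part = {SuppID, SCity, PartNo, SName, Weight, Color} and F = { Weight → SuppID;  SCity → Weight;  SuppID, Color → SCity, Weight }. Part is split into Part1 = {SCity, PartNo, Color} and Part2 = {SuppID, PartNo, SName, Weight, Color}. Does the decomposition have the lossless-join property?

Common attributes: Part1 ∩ Part2 = {PartNo, Color}.
No dependency enlarges {PartNo, Color}, so (PartNo, Color)⁺ = {PartNo, Color}.
The closure contains neither all of Part1 = {SCity, PartNo, Color} nor all of Part2 = {SuppID, PartNo, SName, Weight, Color}, so the common attributes are not a superkey of either fragment. The join is lossy.

No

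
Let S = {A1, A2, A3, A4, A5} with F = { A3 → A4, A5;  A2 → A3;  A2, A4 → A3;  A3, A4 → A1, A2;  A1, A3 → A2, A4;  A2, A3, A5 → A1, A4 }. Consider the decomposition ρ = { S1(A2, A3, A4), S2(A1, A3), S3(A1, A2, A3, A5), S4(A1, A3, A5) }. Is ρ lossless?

Yes

Chase test. Columns are A1, A2, A3, A4, A5; row i has aⱼ where attribute j ∈ Si, else bᵢⱼ.
Initial tableau (one row per fragment):
  row 1: b11 a2 a3 a4 b15
  row 2: a1 b22 a3 b24 b25
  row 3: a1 a2 a3 b34 a5
  row 4: a1 b42 a3 b44 a5
Rows 1 and 2 agree on A3; apply A3→A4, A5 and equate their A4, A5 entries.
Rows 1 and 3 agree on A3; apply A3→A4, A5 and equate their A4, A5 entries.
Rows 1 and 4 agree on A3; apply A3→A4, A5 and equate their A4, A5 entries.
Rows 1 and 2 agree on A3, A4; apply A3, A4→A1, A2 and equate their A1, A2 entries.
Rows 1 and 4 agree on A3, A4; apply A3, A4→A1, A2 and equate their A1, A2 entries.
Row 1 is now all distinguished symbols — the join is lossless.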